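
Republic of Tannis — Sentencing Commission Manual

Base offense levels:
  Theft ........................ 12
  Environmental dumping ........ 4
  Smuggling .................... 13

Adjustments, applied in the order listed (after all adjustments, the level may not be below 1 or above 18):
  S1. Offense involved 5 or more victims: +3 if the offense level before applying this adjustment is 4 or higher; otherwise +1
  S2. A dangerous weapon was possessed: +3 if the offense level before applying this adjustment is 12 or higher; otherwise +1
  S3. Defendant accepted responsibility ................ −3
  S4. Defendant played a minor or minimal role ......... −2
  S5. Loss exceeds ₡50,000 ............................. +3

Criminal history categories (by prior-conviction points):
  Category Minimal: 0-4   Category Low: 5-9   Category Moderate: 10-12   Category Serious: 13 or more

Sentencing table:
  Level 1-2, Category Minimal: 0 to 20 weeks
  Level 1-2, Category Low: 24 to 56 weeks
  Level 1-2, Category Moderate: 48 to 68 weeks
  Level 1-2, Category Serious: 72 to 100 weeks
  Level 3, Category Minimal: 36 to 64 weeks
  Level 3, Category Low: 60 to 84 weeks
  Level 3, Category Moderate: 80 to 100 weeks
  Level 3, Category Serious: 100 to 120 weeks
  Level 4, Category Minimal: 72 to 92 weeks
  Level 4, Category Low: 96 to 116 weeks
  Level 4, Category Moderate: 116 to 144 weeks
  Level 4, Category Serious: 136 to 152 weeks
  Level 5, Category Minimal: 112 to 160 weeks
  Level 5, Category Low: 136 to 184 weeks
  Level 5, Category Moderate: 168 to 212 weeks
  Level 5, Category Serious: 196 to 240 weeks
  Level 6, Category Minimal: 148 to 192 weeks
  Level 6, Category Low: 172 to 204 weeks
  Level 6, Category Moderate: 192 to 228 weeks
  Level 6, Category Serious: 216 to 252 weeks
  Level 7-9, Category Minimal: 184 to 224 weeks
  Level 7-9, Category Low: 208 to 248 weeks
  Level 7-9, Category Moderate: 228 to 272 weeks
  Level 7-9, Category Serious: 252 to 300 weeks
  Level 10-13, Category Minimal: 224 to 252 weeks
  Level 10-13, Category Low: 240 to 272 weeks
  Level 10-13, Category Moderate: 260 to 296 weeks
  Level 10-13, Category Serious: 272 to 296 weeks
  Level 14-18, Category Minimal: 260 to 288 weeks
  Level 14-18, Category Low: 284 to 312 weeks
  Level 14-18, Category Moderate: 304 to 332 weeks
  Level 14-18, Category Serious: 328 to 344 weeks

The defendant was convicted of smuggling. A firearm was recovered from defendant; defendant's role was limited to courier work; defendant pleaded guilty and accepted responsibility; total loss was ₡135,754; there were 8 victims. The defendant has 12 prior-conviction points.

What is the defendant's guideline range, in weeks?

Base offense level for smuggling: 13.
S1 applies (level before this adjustment is 13 ≥ 4, so +3): 13 + 3 = 16.
S2 applies (level before this adjustment is 16 ≥ 12, so +3): 16 + 3 = 19.
S3 applies: 19 − 3 = 16.
S4 applies: 16 − 2 = 14.
S5 applies: 14 + 3 = 17.
Final offense level: 17.
Criminal history: 12 prior points → Category Moderate (10-12).
Level 17 falls in the 14-18 band.
Grid: Level 14-18 × Category Moderate = 304-332 weeks.

304-332 weeks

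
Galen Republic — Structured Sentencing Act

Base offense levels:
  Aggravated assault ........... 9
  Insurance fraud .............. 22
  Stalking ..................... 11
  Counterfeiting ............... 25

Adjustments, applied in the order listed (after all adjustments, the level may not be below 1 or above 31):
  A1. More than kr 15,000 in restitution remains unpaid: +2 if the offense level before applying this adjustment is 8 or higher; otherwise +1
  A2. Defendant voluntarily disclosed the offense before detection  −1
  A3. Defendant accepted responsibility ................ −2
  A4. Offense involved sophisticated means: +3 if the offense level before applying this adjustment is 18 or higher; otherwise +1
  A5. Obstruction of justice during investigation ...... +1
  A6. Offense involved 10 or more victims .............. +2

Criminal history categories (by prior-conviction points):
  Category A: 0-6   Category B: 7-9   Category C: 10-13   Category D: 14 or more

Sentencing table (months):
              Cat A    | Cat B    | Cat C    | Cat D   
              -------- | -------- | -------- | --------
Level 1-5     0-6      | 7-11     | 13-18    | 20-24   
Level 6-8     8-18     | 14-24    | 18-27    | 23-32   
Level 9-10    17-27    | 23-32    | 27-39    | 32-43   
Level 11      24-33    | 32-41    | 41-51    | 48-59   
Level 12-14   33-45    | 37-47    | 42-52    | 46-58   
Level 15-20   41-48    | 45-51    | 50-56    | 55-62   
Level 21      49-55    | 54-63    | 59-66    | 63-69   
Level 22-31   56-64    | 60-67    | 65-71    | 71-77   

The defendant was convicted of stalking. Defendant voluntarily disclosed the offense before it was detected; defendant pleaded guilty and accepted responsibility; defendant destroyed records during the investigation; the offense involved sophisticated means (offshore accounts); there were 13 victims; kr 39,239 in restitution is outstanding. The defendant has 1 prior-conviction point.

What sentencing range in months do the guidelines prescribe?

Base offense level for stalking: 11.
A1 applies (level before this adjustment is 11 ≥ 8, so +2): 11 + 2 = 13.
A2 applies: 13 − 1 = 12.
A3 applies: 12 − 2 = 10.
A4 applies (level before this adjustment is 10 < 18, so +1): 10 + 1 = 11.
A5 applies: 11 + 1 = 12.
A6 applies: 12 + 2 = 14.
Final offense level: 14.
Criminal history: 1 prior point → Category A (0-6).
Level 14 falls in the 12-14 band.
Grid: Level 12-14 × Category A = 33-45 months.

33-45 months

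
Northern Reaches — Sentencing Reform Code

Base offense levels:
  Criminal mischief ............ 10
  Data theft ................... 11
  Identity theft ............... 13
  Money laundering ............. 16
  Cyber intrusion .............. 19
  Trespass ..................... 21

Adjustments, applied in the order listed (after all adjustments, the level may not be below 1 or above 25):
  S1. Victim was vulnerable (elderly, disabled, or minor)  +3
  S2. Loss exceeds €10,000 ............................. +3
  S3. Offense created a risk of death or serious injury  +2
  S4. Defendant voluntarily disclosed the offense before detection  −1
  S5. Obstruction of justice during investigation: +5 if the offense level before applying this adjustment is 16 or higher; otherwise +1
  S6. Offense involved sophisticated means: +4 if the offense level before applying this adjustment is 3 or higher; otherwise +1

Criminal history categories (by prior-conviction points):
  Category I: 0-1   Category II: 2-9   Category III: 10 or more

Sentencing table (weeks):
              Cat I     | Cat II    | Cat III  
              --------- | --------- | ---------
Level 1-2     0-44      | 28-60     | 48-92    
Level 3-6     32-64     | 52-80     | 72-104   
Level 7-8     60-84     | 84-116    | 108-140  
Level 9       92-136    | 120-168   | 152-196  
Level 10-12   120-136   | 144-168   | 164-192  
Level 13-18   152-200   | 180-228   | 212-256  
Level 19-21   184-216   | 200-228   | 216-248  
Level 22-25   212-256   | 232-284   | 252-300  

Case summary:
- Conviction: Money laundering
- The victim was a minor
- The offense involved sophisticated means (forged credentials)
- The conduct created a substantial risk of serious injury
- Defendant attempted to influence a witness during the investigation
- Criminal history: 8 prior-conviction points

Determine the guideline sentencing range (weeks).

232-284 weeks

Base offense level for money laundering: 16.
S1 applies: 16 + 3 = 19.
S2 does not apply.
S3 applies: 19 + 2 = 21.
S5 applies (level before this adjustment is 21 ≥ 16, so +5): 21 + 5 = 26.
S6 applies (level before this adjustment is 26 ≥ 3, so +4): 26 + 4 = 30.
Level 30 exceeds the maximum of 25; capped at 25.
Final offense level: 25.
Criminal history: 8 prior points → Category II (2-9).
Level 25 falls in the 22-25 band.
Grid: Level 22-25 × Category II = 232-284 weeks.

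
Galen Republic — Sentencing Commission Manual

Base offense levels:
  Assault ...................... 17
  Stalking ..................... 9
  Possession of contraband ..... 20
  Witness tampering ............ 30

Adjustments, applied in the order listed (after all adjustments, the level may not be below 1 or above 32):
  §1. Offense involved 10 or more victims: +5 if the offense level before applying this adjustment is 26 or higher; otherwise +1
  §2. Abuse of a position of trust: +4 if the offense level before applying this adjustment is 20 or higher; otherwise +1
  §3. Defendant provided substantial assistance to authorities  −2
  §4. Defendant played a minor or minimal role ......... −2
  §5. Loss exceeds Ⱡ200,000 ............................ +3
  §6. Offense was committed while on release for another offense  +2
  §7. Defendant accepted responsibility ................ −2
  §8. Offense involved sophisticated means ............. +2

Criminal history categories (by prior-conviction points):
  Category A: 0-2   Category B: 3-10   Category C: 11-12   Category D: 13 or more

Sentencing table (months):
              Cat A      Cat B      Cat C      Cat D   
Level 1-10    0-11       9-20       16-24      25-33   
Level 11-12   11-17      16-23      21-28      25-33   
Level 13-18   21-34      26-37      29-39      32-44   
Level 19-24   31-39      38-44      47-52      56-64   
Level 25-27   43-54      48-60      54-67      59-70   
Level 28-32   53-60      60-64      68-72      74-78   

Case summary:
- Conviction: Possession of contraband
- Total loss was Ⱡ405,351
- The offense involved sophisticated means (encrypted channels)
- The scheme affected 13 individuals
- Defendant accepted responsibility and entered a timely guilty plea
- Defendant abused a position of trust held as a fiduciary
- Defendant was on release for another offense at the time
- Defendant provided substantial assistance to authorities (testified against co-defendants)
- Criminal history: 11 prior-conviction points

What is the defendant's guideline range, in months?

68-72 months

Base offense level for possession of contraband: 20.
§1 applies (level before this adjustment is 20 < 26, so +1): 20 + 1 = 21.
§2 applies (level before this adjustment is 21 ≥ 20, so +4): 21 + 4 = 25.
§3 applies: 25 − 2 = 23.
§5 applies: 23 + 3 = 26.
§6 applies: 26 + 2 = 28.
§7 applies: 28 − 2 = 26.
§8 applies: 26 + 2 = 28.
Final offense level: 28.
Criminal history: 11 prior points → Category C (11-12).
Level 28 falls in the 28-32 band.
Grid: Level 28-32 × Category C = 68-72 months.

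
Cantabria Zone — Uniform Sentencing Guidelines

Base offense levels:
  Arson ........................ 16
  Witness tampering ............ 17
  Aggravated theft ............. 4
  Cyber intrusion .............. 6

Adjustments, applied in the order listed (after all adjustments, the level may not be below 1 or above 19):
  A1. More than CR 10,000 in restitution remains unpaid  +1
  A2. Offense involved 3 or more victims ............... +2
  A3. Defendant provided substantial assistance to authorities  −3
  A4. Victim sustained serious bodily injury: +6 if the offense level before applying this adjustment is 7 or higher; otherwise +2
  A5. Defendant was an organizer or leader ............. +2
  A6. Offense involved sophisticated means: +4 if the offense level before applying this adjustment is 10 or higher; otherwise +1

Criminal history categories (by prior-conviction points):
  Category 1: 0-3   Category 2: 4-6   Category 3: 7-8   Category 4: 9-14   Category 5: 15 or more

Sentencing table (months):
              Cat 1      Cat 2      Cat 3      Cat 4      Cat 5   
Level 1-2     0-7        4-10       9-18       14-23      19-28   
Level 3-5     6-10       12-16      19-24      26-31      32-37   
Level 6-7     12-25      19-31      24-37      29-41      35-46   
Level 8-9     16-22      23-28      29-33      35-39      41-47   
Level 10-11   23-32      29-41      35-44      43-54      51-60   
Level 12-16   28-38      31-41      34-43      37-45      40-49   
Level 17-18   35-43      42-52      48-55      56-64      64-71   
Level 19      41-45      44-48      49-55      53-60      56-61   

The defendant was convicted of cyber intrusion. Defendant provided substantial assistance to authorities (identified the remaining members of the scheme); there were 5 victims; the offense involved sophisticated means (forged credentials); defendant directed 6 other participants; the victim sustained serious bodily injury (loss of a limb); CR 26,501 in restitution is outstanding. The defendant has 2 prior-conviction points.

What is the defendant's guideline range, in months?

28-38 months

Base offense level for cyber intrusion: 6.
A1 applies: 6 + 1 = 7.
A2 applies: 7 + 2 = 9.
A3 applies: 9 − 3 = 6.
A4 applies (level before this adjustment is 6 < 7, so +2): 6 + 2 = 8.
A5 applies: 8 + 2 = 10.
A6 applies (level before this adjustment is 10 ≥ 10, so +4): 10 + 4 = 14.
Final offense level: 14.
Criminal history: 2 prior points → Category 1 (0-3).
Level 14 falls in the 12-16 band.
Grid: Level 12-16 × Category 1 = 28-38 months.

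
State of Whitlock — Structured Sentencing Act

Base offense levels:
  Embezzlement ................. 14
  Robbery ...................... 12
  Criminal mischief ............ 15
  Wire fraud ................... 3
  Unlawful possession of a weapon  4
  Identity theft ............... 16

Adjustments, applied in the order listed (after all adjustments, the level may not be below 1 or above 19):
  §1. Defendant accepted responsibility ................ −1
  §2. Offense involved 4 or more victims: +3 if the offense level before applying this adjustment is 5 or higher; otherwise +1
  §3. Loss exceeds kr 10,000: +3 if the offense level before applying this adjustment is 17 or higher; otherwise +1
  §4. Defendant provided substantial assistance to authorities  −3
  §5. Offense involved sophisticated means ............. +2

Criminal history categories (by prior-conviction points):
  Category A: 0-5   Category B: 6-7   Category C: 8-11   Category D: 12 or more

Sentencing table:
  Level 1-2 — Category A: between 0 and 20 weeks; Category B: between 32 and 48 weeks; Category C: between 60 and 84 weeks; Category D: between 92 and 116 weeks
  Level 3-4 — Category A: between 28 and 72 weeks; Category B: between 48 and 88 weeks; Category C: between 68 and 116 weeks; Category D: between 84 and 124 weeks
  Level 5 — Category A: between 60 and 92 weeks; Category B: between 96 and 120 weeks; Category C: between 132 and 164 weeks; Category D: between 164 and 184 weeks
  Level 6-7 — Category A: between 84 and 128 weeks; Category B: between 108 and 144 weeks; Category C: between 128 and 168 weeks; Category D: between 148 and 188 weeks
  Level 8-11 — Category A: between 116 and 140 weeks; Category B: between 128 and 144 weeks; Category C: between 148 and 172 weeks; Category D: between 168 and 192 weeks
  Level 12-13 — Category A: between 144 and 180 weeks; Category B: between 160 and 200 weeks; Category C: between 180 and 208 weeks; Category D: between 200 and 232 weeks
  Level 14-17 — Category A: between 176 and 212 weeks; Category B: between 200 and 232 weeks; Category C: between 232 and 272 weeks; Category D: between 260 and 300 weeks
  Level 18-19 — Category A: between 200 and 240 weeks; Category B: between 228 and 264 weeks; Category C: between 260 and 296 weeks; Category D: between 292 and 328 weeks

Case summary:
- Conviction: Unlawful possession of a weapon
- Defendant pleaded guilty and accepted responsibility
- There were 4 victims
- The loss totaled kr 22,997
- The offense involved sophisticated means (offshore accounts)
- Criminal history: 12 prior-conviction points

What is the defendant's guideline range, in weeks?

Base offense level for unlawful possession of a weapon: 4.
§1 applies: 4 − 1 = 3.
§2 applies (level before this adjustment is 3 < 5, so +1): 3 + 1 = 4.
§3 applies (level before this adjustment is 4 < 17, so +1): 4 + 1 = 5.
§4 does not apply.
§5 applies: 5 + 2 = 7.
Final offense level: 7.
Criminal history: 12 prior points → Category D (12+).
Level 7 falls in the 6-7 band.
Grid: Level 6-7 × Category D = 148-188 weeks.

148-188 weeks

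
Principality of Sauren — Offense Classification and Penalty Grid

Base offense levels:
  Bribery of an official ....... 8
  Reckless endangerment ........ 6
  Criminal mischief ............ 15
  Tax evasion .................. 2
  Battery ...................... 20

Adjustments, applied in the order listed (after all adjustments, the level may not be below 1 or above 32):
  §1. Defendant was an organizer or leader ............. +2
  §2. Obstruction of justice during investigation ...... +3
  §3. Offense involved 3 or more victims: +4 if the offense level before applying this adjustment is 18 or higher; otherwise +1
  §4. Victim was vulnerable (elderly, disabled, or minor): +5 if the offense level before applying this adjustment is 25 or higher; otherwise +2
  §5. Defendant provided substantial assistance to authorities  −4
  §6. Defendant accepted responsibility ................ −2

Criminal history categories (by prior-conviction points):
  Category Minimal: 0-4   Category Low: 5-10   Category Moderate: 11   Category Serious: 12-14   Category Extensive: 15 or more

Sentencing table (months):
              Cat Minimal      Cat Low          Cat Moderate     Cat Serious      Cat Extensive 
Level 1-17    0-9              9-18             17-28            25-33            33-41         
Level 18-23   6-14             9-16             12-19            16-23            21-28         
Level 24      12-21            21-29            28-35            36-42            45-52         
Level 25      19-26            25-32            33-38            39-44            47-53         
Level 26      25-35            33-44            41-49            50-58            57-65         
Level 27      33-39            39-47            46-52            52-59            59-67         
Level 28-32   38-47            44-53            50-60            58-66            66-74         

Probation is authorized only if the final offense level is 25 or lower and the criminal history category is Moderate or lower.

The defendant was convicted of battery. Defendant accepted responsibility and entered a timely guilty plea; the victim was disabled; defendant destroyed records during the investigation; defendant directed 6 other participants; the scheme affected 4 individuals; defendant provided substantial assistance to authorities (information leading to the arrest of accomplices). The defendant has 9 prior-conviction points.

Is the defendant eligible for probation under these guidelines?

No

Base offense level for battery: 20.
§1 applies: 20 + 2 = 22.
§2 applies: 22 + 3 = 25.
§3 applies (level before this adjustment is 25 ≥ 18, so +4): 25 + 4 = 29.
§4 applies (level before this adjustment is 29 ≥ 25, so +5): 29 + 5 = 34.
§5 applies: 34 − 4 = 30.
§6 applies: 30 − 2 = 28.
Final offense level: 28.
Criminal history: 9 prior points → Category Low (5-10).
Level 28 falls in the 28-32 band.
Grid: Level 28-32 × Category Low = 44-53 months.
Probation check: level 28 > 25 and category Low ≤ Moderate → not eligible.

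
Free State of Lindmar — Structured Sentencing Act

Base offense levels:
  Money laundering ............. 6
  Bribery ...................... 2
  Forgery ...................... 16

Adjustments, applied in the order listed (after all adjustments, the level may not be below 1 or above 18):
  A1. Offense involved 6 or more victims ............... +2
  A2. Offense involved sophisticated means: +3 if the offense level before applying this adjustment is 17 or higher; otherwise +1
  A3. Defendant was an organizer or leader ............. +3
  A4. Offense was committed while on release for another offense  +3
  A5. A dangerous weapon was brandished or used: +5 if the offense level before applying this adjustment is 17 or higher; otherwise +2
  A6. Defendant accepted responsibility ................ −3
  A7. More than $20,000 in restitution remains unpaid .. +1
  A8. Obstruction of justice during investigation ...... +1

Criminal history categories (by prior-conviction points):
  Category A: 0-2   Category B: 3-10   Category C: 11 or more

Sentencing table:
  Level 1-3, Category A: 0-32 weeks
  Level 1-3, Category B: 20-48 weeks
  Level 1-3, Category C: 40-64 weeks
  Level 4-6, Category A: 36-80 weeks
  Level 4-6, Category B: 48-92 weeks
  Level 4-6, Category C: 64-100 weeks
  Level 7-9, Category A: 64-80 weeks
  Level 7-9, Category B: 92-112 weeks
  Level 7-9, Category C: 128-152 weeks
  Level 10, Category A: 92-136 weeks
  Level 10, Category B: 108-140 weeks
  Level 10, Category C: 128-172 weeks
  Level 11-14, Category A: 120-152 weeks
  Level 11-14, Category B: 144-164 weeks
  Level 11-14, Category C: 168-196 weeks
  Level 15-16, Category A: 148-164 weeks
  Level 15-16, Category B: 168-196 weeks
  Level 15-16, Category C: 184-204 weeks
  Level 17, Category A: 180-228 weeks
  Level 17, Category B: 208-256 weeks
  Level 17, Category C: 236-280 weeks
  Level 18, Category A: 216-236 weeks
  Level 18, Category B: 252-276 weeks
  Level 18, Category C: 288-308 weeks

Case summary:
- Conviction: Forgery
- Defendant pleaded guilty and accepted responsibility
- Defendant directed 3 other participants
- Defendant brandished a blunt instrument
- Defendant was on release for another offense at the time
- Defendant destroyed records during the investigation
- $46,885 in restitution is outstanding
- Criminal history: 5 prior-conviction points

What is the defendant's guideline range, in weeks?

Base offense level for forgery: 16.
A1 does not apply.
A3 applies: 16 + 3 = 19.
A4 applies: 19 + 3 = 22.
A5 applies (level before this adjustment is 22 ≥ 17, so +5): 22 + 5 = 27.
A6 applies: 27 − 3 = 24.
A7 applies: 24 + 1 = 25.
A8 applies: 25 + 1 = 26.
Level 26 exceeds the maximum of 18; capped at 18.
Final offense level: 18.
Criminal history: 5 prior points → Category B (3-10).
Level 18 falls in the 18 band.
Grid: Level 18 × Category B = 252-276 weeks.

252-276 weeks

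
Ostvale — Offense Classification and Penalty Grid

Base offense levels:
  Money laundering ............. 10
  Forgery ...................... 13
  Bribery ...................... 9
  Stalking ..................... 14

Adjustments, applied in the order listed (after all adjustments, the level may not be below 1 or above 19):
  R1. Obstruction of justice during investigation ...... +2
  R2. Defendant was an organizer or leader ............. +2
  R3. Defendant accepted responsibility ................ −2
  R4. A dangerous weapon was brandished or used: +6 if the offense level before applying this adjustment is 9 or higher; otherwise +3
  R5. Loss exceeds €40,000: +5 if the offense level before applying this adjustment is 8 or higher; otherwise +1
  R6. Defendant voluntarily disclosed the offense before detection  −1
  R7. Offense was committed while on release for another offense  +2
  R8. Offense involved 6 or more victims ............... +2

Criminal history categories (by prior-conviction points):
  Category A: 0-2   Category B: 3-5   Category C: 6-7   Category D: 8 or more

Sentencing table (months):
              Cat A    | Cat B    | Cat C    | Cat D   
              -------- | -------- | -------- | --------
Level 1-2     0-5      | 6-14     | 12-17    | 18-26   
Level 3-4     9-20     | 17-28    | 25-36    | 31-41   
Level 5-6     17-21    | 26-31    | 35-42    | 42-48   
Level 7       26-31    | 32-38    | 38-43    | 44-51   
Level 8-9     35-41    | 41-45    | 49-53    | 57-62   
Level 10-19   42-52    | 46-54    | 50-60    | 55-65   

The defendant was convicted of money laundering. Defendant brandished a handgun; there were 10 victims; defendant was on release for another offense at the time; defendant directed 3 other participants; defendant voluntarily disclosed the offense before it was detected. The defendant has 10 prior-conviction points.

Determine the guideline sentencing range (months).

55-65 months

Base offense level for money laundering: 10.
R2 applies: 10 + 2 = 12.
R4 applies (level before this adjustment is 12 ≥ 9, so +6): 12 + 6 = 18.
R5 does not apply.
R6 applies: 18 − 1 = 17.
R7 applies: 17 + 2 = 19.
R8 applies: 19 + 2 = 21.
Level 21 exceeds the maximum of 19; capped at 19.
Final offense level: 19.
Criminal history: 10 prior points → Category D (8+).
Level 19 falls in the 10-19 band.
Grid: Level 10-19 × Category D = 55-65 months.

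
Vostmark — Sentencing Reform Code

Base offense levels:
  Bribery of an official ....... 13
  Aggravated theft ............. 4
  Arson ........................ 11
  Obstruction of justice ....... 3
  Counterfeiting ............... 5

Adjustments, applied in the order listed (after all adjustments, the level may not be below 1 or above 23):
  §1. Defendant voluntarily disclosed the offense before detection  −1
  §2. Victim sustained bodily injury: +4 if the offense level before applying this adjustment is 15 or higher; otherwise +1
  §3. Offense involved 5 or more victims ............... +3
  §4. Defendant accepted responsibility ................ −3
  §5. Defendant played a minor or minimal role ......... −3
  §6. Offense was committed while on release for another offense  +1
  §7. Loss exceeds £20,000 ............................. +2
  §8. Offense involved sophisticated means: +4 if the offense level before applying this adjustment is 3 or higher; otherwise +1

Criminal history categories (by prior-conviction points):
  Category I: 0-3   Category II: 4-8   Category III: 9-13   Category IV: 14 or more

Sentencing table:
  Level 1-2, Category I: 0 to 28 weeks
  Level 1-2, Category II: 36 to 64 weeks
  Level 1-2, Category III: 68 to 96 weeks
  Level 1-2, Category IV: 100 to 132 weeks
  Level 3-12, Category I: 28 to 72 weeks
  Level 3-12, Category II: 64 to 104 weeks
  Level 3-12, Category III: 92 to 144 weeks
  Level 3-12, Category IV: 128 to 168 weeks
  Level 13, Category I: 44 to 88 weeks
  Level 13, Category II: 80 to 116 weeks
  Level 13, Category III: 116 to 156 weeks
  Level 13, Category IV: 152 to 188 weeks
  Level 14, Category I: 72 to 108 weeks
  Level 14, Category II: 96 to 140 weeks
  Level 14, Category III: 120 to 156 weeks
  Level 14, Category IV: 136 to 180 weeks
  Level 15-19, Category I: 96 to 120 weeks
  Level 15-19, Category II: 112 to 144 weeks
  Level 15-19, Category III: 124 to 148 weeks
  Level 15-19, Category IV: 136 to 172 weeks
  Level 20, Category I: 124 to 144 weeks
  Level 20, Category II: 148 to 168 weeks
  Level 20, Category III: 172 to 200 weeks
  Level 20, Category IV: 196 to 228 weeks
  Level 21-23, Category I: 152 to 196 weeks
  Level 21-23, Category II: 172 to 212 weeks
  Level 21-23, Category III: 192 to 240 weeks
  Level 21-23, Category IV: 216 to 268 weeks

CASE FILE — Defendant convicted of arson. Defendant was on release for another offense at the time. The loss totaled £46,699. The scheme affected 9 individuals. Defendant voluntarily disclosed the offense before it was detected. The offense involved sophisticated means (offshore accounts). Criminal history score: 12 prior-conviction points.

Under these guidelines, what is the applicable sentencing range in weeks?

172-200 weeks

Base offense level for arson: 11.
§1 applies: 11 − 1 = 10.
§3 applies: 10 + 3 = 13.
§4 does not apply.
§6 applies: 13 + 1 = 14.
§7 applies: 14 + 2 = 16.
§8 applies (level before this adjustment is 16 ≥ 3, so +4): 16 + 4 = 20.
Final offense level: 20.
Criminal history: 12 prior points → Category III (9-13).
Level 20 falls in the 20 band.
Grid: Level 20 × Category III = 172-200 weeks.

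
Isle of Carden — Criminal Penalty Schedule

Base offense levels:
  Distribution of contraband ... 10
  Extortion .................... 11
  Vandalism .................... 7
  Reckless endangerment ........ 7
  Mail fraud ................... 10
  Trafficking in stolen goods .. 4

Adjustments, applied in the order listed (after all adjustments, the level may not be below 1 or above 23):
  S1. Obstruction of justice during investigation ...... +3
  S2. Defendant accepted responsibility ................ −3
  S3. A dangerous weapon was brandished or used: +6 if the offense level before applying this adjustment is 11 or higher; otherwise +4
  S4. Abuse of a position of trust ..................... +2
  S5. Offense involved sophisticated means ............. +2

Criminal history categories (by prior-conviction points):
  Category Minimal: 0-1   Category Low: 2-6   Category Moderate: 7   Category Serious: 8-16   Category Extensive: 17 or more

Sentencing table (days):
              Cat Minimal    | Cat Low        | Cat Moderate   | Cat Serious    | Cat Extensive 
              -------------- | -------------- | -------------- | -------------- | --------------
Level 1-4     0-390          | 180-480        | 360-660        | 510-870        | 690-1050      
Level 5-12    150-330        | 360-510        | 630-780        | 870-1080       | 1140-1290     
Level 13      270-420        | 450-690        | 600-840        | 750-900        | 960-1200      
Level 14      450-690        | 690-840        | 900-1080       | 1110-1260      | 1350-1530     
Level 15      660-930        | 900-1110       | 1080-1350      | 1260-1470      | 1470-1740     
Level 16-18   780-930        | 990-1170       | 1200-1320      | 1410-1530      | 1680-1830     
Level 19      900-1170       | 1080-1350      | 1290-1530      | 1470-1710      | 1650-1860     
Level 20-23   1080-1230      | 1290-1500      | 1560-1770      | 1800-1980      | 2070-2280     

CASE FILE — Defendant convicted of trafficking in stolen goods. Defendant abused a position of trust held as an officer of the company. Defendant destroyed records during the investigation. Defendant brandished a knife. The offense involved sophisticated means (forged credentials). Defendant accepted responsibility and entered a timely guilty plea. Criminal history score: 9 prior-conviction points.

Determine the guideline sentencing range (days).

Base offense level for trafficking in stolen goods: 4.
S1 applies: 4 + 3 = 7.
S2 applies: 7 − 3 = 4.
S3 applies (level before this adjustment is 4 < 11, so +4): 4 + 4 = 8.
S4 applies: 8 + 2 = 10.
S5 applies: 10 + 2 = 12.
Final offense level: 12.
Criminal history: 9 prior points → Category Serious (8-16).
Level 12 falls in the 5-12 band.
Grid: Level 5-12 × Category Serious = 870-1080 days.

870-1080 days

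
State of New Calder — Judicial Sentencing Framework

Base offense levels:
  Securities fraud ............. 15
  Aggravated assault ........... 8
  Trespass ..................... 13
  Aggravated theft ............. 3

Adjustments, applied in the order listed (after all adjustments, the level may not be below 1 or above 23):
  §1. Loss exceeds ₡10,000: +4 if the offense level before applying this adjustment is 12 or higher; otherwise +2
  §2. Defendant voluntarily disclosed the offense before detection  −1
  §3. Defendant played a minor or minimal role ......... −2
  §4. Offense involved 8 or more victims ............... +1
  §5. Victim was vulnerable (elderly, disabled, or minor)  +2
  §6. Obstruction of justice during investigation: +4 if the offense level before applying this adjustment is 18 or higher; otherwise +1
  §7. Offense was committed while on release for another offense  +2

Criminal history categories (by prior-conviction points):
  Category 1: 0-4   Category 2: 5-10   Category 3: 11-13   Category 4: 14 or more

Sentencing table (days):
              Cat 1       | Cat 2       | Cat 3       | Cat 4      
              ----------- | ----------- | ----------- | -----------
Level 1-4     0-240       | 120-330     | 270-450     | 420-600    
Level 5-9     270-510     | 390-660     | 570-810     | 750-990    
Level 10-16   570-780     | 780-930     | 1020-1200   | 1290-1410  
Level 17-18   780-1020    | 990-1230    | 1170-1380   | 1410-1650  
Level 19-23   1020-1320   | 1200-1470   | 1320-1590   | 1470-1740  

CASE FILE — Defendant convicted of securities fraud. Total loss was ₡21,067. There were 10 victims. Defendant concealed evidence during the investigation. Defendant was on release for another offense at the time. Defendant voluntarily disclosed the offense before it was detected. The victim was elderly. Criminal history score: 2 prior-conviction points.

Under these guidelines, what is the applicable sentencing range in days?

1020-1320 days

Base offense level for securities fraud: 15.
§1 applies (level before this adjustment is 15 ≥ 12, so +4): 15 + 4 = 19.
§2 applies: 19 − 1 = 18.
§4 applies: 18 + 1 = 19.
§5 applies: 19 + 2 = 21.
§6 applies (level before this adjustment is 21 ≥ 18, so +4): 21 + 4 = 25.
§7 applies: 25 + 2 = 27.
Level 27 exceeds the maximum of 23; capped at 23.
Final offense level: 23.
Criminal history: 2 prior points → Category 1 (0-4).
Level 23 falls in the 19-23 band.
Grid: Level 19-23 × Category 1 = 1020-1320 days.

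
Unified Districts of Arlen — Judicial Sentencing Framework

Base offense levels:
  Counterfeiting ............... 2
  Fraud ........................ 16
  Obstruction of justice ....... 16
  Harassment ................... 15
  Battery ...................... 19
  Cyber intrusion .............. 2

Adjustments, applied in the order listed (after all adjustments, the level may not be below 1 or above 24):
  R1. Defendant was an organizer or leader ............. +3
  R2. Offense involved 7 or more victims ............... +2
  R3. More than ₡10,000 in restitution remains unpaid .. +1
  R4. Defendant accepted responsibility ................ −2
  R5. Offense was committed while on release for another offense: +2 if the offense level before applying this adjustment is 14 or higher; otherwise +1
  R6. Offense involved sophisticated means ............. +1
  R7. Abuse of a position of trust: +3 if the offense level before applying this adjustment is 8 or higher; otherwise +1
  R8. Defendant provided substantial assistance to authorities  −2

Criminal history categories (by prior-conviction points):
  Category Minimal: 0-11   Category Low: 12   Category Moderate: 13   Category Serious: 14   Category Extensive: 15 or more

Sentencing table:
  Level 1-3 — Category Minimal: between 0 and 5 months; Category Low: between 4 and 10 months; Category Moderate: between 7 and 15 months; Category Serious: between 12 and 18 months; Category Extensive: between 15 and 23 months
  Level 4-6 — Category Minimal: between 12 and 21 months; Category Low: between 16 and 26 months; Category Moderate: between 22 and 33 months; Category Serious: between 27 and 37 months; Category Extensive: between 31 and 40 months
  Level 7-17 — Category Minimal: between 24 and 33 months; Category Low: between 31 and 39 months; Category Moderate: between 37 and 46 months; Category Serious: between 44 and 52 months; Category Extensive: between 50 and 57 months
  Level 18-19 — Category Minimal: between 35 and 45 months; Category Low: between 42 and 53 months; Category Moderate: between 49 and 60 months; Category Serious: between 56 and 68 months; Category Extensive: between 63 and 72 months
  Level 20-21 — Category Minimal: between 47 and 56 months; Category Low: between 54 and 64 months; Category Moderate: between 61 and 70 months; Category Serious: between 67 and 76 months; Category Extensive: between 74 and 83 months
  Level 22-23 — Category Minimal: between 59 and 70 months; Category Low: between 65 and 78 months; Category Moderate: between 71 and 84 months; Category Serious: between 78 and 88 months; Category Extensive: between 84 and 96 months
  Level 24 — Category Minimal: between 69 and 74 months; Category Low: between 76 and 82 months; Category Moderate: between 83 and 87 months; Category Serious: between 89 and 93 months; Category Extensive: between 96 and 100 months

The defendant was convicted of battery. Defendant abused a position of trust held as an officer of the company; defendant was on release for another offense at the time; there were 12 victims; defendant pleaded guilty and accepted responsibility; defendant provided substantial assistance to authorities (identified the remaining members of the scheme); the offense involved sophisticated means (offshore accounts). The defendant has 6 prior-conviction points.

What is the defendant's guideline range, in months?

59-70 months

Base offense level for battery: 19.
R2 applies: 19 + 2 = 21.
R3 does not apply.
R4 applies: 21 − 2 = 19.
R5 applies (level before this adjustment is 19 ≥ 14, so +2): 19 + 2 = 21.
R6 applies: 21 + 1 = 22.
R7 applies (level before this adjustment is 22 ≥ 8, so +3): 22 + 3 = 25.
R8 applies: 25 − 2 = 23.
Final offense level: 23.
Criminal history: 6 prior points → Category Minimal (0-11).
Level 23 falls in the 22-23 band.
Grid: Level 22-23 × Category Minimal = 59-70 months.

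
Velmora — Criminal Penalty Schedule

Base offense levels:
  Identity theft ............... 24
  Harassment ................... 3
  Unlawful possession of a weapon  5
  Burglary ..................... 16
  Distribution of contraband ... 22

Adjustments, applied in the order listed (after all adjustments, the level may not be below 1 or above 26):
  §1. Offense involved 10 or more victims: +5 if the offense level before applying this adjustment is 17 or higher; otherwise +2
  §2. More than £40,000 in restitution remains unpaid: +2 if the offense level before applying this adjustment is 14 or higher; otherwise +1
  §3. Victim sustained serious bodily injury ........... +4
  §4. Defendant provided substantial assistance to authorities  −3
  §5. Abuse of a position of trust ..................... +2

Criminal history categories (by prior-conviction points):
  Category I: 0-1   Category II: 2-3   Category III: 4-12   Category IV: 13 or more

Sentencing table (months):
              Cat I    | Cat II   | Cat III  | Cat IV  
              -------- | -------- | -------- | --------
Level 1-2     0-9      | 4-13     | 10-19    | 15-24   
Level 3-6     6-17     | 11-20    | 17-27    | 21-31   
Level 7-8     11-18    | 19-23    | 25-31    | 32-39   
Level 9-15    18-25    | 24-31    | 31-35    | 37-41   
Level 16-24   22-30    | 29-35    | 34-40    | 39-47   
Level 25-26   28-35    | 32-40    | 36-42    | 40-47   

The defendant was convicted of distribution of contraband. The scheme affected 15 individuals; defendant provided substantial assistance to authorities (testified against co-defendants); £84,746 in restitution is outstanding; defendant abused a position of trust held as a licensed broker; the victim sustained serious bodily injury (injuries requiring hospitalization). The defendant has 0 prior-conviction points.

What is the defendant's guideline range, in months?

28-35 months

Base offense level for distribution of contraband: 22.
§1 applies (level before this adjustment is 22 ≥ 17, so +5): 22 + 5 = 27.
§2 applies (level before this adjustment is 27 ≥ 14, so +2): 27 + 2 = 29.
§3 applies: 29 + 4 = 33.
§4 applies: 33 − 3 = 30.
§5 applies: 30 + 2 = 32.
Level 32 exceeds the maximum of 26; capped at 26.
Final offense level: 26.
Criminal history: 0 prior points → Category I (0-1).
Level 26 falls in the 25-26 band.
Grid: Level 25-26 × Category I = 28-35 months.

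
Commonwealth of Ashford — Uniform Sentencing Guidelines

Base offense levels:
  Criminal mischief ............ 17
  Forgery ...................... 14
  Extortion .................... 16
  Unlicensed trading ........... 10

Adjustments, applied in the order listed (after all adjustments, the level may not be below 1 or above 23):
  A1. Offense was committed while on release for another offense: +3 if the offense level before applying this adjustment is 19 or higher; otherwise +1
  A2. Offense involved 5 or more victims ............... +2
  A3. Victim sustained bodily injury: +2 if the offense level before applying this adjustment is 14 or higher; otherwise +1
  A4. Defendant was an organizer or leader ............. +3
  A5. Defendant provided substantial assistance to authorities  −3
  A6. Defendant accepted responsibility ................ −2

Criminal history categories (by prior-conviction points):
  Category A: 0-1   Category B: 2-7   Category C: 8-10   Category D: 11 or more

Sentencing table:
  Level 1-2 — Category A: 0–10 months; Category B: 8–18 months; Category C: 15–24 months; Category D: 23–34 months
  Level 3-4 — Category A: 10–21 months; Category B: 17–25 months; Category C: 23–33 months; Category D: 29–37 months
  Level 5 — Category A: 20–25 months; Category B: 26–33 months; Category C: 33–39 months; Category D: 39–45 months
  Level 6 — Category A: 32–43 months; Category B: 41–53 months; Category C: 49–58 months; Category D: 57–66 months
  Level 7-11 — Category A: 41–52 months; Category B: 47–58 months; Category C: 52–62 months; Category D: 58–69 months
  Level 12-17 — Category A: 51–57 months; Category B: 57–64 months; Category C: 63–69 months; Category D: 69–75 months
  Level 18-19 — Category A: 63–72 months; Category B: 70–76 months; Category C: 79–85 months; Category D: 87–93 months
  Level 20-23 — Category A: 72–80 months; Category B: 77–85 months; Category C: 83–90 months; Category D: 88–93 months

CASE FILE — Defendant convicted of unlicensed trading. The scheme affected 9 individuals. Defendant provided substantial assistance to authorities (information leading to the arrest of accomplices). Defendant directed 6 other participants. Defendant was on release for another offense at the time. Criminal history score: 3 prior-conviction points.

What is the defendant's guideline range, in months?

Base offense level for unlicensed trading: 10.
A1 applies (level before this adjustment is 10 < 19, so +1): 10 + 1 = 11.
A2 applies: 11 + 2 = 13.
A3 does not apply.
A4 applies: 13 + 3 = 16.
A5 applies: 16 − 3 = 13.
A6 does not apply.
Final offense level: 13.
Criminal history: 3 prior points → Category B (2-7).
Level 13 falls in the 12-17 band.
Grid: Level 12-17 × Category B = 57-64 months.

57-64 months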